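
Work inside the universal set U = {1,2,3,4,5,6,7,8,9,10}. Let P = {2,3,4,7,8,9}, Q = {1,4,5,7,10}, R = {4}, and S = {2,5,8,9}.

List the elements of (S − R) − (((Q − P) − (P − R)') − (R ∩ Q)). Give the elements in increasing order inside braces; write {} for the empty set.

S − R = {2,5,8,9}
Q − P = {1,5,10}
P − R = {2,3,7,8,9}
(P − R)' = {1,4,5,6,10}
(Q − P) − (P − R)' = {}
R ∩ Q = {4}
((Q − P) − (P − R)') − (R ∩ Q) = {}
(S − R) − (((Q − P) − (P − R)') − (R ∩ Q)) = {2,5,8,9}

{2,5,8,9}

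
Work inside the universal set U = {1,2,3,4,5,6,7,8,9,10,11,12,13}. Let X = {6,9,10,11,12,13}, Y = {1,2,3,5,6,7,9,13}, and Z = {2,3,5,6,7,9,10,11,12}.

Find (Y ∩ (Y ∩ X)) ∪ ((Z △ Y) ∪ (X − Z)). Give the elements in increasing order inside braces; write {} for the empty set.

Y ∩ X = {6,9,13}
Y ∩ (Y ∩ X) = {6,9,13}
Z △ Y = {1,10,11,12,13}
X − Z = {13}
(Z △ Y) ∪ (X − Z) = {1,10,11,12,13}
(Y ∩ (Y ∩ X)) ∪ ((Z △ Y) ∪ (X − Z)) = {1,6,9,10,11,12,13}

{1,6,9,10,11,12,13}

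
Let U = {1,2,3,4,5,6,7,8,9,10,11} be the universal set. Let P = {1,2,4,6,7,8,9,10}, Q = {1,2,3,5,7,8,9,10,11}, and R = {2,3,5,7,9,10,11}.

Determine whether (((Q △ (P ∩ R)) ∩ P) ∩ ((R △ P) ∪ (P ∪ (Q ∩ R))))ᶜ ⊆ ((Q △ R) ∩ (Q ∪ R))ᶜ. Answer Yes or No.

P ∩ R = {2,7,9,10}
Q △ (P ∩ R) = {1,3,5,8,11}
(Q △ (P ∩ R)) ∩ P = {1,8}
R △ P = {1,3,4,5,6,8,11}
Q ∩ R = {2,3,5,7,9,10,11}
P ∪ (Q ∩ R) = {1,2,3,4,5,6,7,8,9,10,11}
(R △ P) ∪ (P ∪ (Q ∩ R)) = {1,2,3,4,5,6,7,8,9,10,11}
((Q △ (P ∩ R)) ∩ P) ∩ ((R △ P) ∪ (P ∪ (Q ∩ R))) = {1,8}
(((Q △ (P ∩ R)) ∩ P) ∩ ((R △ P) ∪ (P ∪ (Q ∩ R))))ᶜ = {2,3,4,5,6,7,9,10,11}
Q △ R = {1,8}
Q ∪ R = {1,2,3,5,7,8,9,10,11}
(Q △ R) ∩ (Q ∪ R) = {1,8}
((Q △ R) ∩ (Q ∪ R))ᶜ = {2,3,4,5,6,7,9,10,11}
Every element of {2,3,4,5,6,7,9,10,11} is in {2,3,4,5,6,7,9,10,11}, so (((Q △ (P ∩ R)) ∩ P) ∩ ((R △ P) ∪ (P ∪ (Q ∩ R))))ᶜ ⊆ ((Q △ R) ∩ (Q ∪ R))ᶜ.

Yes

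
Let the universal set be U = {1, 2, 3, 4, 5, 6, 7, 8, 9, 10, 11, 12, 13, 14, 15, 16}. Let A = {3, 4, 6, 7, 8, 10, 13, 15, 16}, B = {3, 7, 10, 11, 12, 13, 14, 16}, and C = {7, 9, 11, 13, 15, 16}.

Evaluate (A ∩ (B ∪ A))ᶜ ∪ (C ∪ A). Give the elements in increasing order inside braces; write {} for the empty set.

B ∪ A = {3, 4, 6, 7, 8, 10, 11, 12, 13, 14, 15, 16}
A ∩ (B ∪ A) = {3, 4, 6, 7, 8, 10, 13, 15, 16}
(A ∩ (B ∪ A))ᶜ = {1, 2, 5, 9, 11, 12, 14}
C ∪ A = {3, 4, 6, 7, 8, 9, 10, 11, 13, 15, 16}
(A ∩ (B ∪ A))ᶜ ∪ (C ∪ A) = {1, 2, 3, 4, 5, 6, 7, 8, 9, 10, 11, 12, 13, 14, 15, 16}

{1, 2, 3, 4, 5, 6, 7, 8, 9, 10, 11, 12, 13, 14, 15, 16}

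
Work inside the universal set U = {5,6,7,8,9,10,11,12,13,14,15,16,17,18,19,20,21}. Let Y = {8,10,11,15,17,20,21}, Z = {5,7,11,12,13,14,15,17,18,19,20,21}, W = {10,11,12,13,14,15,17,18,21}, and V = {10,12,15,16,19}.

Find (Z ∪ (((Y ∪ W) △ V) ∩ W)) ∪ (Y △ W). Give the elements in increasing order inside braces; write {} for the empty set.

Y ∪ W = {8,10,11,12,13,14,15,17,18,20,21}
(Y ∪ W) △ V = {8,11,13,14,16,17,18,19,20,21}
((Y ∪ W) △ V) ∩ W = {11,13,14,17,18,21}
Z ∪ (((Y ∪ W) △ V) ∩ W) = {5,7,11,12,13,14,15,17,18,19,20,21}
Y △ W = {8,12,13,14,18,20}
(Z ∪ (((Y ∪ W) △ V) ∩ W)) ∪ (Y △ W) = {5,7,8,11,12,13,14,15,17,18,19,20,21}

{5,7,8,11,12,13,14,15,17,18,19,20,21}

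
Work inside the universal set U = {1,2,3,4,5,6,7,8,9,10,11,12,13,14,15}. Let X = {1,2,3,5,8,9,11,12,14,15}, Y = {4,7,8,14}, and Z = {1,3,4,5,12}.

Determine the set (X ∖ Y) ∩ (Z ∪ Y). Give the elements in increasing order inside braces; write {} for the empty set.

{1,3,5,12}

X ∖ Y = {1,2,3,5,9,11,12,15}
Z ∪ Y = {1,3,4,5,7,8,12,14}
(X ∖ Y) ∩ (Z ∪ Y) = {1,3,5,12}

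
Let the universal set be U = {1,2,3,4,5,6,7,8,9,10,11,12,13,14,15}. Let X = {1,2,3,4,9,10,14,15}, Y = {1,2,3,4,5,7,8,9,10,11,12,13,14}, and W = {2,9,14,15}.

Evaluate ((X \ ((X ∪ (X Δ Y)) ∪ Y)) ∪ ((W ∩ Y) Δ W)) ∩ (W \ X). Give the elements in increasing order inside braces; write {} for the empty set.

{}

X Δ Y = {5,7,8,11,12,13,15}
X ∪ (X Δ Y) = {1,2,3,4,5,7,8,9,10,11,12,13,14,15}
(X ∪ (X Δ Y)) ∪ Y = {1,2,3,4,5,7,8,9,10,11,12,13,14,15}
X \ ((X ∪ (X Δ Y)) ∪ Y) = {}
W ∩ Y = {2,9,14}
(W ∩ Y) Δ W = {15}
(X \ ((X ∪ (X Δ Y)) ∪ Y)) ∪ ((W ∩ Y) Δ W) = {15}
W \ X = {}
((X \ ((X ∪ (X Δ Y)) ∪ Y)) ∪ ((W ∩ Y) Δ W)) ∩ (W \ X) = {}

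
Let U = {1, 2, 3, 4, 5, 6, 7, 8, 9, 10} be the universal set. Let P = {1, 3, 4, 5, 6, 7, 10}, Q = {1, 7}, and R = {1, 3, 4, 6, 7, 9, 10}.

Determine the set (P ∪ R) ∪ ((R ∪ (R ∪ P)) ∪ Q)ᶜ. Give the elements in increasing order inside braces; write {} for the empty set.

P ∪ R = {1, 3, 4, 5, 6, 7, 9, 10}
R ∪ P = {1, 3, 4, 5, 6, 7, 9, 10}
R ∪ (R ∪ P) = {1, 3, 4, 5, 6, 7, 9, 10}
(R ∪ (R ∪ P)) ∪ Q = {1, 3, 4, 5, 6, 7, 9, 10}
((R ∪ (R ∪ P)) ∪ Q)ᶜ = {2, 8}
(P ∪ R) ∪ ((R ∪ (R ∪ P)) ∪ Q)ᶜ = {1, 2, 3, 4, 5, 6, 7, 8, 9, 10}

{1, 2, 3, 4, 5, 6, 7, 8, 9, 10}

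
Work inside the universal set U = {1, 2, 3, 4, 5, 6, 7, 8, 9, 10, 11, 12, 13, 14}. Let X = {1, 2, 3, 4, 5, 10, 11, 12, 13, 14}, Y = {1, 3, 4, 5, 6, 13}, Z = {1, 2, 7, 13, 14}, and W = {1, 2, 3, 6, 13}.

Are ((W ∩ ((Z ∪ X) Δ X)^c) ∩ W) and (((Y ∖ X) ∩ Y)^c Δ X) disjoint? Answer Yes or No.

Yes

Z ∪ X = {1, 2, 3, 4, 5, 7, 10, 11, 12, 13, 14}
(Z ∪ X) Δ X = {7}
((Z ∪ X) Δ X)^c = {1, 2, 3, 4, 5, 6, 8, 9, 10, 11, 12, 13, 14}
W ∩ ((Z ∪ X) Δ X)^c = {1, 2, 3, 6, 13}
(W ∩ ((Z ∪ X) Δ X)^c) ∩ W = {1, 2, 3, 6, 13}
Y ∖ X = {6}
(Y ∖ X) ∩ Y = {6}
((Y ∖ X) ∩ Y)^c = {1, 2, 3, 4, 5, 7, 8, 9, 10, 11, 12, 13, 14}
((Y ∖ X) ∩ Y)^c Δ X = {7, 8, 9}
{1, 2, 3, 6, 13} and {7, 8, 9} share no elements.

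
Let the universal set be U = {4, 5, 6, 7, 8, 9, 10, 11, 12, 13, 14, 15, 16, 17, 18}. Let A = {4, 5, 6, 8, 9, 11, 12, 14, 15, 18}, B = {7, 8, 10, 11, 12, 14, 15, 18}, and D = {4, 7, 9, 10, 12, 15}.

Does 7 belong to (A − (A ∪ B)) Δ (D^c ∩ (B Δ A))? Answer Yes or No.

No

7 ∉ A and 7 ∈ B, so 7 ∈ A ∪ B
7 ∉ A and 7 ∈ (A ∪ B), so 7 ∉ A − (A ∪ B)
7 ∈ D, so 7 ∉ D^c
7 ∈ B and 7 ∉ A, so 7 ∈ B Δ A
7 ∉ D^c and 7 ∈ (B Δ A), so 7 ∉ D^c ∩ (B Δ A)
7 ∉ (A − (A ∪ B)) and 7 ∉ (D^c ∩ (B Δ A)), so 7 ∉ (A − (A ∪ B)) Δ (D^c ∩ (B Δ A))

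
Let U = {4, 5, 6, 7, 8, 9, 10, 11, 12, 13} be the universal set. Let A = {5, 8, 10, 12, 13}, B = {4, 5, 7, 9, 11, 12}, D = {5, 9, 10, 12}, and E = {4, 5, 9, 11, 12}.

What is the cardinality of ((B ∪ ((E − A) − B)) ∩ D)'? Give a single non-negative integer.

7

E − A = {4, 9, 11}
(E − A) − B = {}
B ∪ ((E − A) − B) = {4, 5, 7, 9, 11, 12}
(B ∪ ((E − A) − B)) ∩ D = {5, 9, 12}
((B ∪ ((E − A) − B)) ∩ D)' = {4, 6, 7, 8, 10, 11, 13}
|((B ∪ ((E − A) − B)) ∩ D)'| = 7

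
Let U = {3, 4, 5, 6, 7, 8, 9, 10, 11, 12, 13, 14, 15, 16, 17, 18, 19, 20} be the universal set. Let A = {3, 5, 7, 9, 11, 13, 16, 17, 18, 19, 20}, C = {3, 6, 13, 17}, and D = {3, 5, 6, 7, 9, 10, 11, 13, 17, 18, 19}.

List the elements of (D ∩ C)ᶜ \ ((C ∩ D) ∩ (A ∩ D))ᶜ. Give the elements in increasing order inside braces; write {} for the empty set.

D ∩ C = {3, 6, 13, 17}
(D ∩ C)ᶜ = {4, 5, 7, 8, 9, 10, 11, 12, 14, 15, 16, 18, 19, 20}
C ∩ D = {3, 6, 13, 17}
A ∩ D = {3, 5, 7, 9, 11, 13, 17, 18, 19}
(C ∩ D) ∩ (A ∩ D) = {3, 13, 17}
((C ∩ D) ∩ (A ∩ D))ᶜ = {4, 5, 6, 7, 8, 9, 10, 11, 12, 14, 15, 16, 18, 19, 20}
(D ∩ C)ᶜ \ ((C ∩ D) ∩ (A ∩ D))ᶜ = {}

{}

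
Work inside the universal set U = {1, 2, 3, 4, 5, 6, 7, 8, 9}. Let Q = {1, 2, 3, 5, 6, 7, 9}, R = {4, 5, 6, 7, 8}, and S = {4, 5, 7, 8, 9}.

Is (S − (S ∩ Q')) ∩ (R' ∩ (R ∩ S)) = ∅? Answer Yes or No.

Yes

Q' = {4, 8}
S ∩ Q' = {4, 8}
S − (S ∩ Q') = {5, 7, 9}
R' = {1, 2, 3, 9}
R ∩ S = {4, 5, 7, 8}
R' ∩ (R ∩ S) = {}
{5, 7, 9} and {} share no elements.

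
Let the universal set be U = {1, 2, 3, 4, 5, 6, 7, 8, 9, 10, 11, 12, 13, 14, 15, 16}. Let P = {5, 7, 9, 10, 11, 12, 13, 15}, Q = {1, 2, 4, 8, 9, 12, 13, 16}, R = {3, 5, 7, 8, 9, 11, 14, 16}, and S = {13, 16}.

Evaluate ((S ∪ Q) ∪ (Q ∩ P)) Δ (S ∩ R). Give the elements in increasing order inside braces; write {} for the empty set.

S ∪ Q = {1, 2, 4, 8, 9, 12, 13, 16}
Q ∩ P = {9, 12, 13}
(S ∪ Q) ∪ (Q ∩ P) = {1, 2, 4, 8, 9, 12, 13, 16}
S ∩ R = {16}
((S ∪ Q) ∪ (Q ∩ P)) Δ (S ∩ R) = {1, 2, 4, 8, 9, 12, 13}

{1, 2, 4, 8, 9, 12, 13}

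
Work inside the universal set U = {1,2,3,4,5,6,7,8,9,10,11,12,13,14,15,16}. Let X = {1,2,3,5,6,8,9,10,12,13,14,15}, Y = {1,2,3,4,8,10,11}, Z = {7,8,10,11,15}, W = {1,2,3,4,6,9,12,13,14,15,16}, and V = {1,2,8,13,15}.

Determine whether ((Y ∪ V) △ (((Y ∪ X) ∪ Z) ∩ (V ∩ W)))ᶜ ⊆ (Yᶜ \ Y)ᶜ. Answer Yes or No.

Y ∪ V = {1,2,3,4,8,10,11,13,15}
Y ∪ X = {1,2,3,4,5,6,8,9,10,11,12,13,14,15}
(Y ∪ X) ∪ Z = {1,2,3,4,5,6,7,8,9,10,11,12,13,14,15}
V ∩ W = {1,2,13,15}
((Y ∪ X) ∪ Z) ∩ (V ∩ W) = {1,2,13,15}
(Y ∪ V) △ (((Y ∪ X) ∪ Z) ∩ (V ∩ W)) = {3,4,8,10,11}
((Y ∪ V) △ (((Y ∪ X) ∪ Z) ∩ (V ∩ W)))ᶜ = {1,2,5,6,7,9,12,13,14,15,16}
Yᶜ = {5,6,7,9,12,13,14,15,16}
Yᶜ \ Y = {5,6,7,9,12,13,14,15,16}
(Yᶜ \ Y)ᶜ = {1,2,3,4,8,10,11}
5 ∈ ((Y ∪ V) △ (((Y ∪ X) ∪ Z) ∩ (V ∩ W)))ᶜ but 5 ∉ (Yᶜ \ Y)ᶜ, so the inclusion fails.

No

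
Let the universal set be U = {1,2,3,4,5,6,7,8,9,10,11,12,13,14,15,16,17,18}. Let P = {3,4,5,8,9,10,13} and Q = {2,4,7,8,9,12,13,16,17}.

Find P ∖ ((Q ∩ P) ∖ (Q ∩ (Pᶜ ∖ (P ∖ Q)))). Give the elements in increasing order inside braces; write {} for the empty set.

Q ∩ P = {4,8,9,13}
Pᶜ = {1,2,6,7,11,12,14,15,16,17,18}
P ∖ Q = {3,5,10}
Pᶜ ∖ (P ∖ Q) = {1,2,6,7,11,12,14,15,16,17,18}
Q ∩ (Pᶜ ∖ (P ∖ Q)) = {2,7,12,16,17}
(Q ∩ P) ∖ (Q ∩ (Pᶜ ∖ (P ∖ Q))) = {4,8,9,13}
P ∖ ((Q ∩ P) ∖ (Q ∩ (Pᶜ ∖ (P ∖ Q)))) = {3,5,10}

{3,5,10}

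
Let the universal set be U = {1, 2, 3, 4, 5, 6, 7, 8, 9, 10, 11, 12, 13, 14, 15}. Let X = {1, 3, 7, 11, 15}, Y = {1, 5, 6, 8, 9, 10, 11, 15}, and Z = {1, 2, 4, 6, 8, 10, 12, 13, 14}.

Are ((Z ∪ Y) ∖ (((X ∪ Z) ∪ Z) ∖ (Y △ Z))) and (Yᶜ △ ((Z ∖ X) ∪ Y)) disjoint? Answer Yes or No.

Z ∪ Y = {1, 2, 4, 5, 6, 8, 9, 10, 11, 12, 13, 14, 15}
X ∪ Z = {1, 2, 3, 4, 6, 7, 8, 10, 11, 12, 13, 14, 15}
(X ∪ Z) ∪ Z = {1, 2, 3, 4, 6, 7, 8, 10, 11, 12, 13, 14, 15}
Y △ Z = {2, 4, 5, 9, 11, 12, 13, 14, 15}
((X ∪ Z) ∪ Z) ∖ (Y △ Z) = {1, 3, 6, 7, 8, 10}
(Z ∪ Y) ∖ (((X ∪ Z) ∪ Z) ∖ (Y △ Z)) = {2, 4, 5, 9, 11, 12, 13, 14, 15}
Yᶜ = {2, 3, 4, 7, 12, 13, 14}
Z ∖ X = {2, 4, 6, 8, 10, 12, 13, 14}
(Z ∖ X) ∪ Y = {1, 2, 4, 5, 6, 8, 9, 10, 11, 12, 13, 14, 15}
Yᶜ △ ((Z ∖ X) ∪ Y) = {1, 3, 5, 6, 7, 8, 9, 10, 11, 15}
5 lies in both, so they are not disjoint.

No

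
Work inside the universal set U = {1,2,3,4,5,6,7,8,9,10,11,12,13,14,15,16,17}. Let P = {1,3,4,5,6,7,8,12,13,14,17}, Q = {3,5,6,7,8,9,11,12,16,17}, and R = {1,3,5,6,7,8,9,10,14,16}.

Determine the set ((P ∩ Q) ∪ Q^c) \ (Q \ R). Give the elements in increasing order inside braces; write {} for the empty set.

{1,2,3,4,5,6,7,8,10,13,14,15}

P ∩ Q = {3,5,6,7,8,12,17}
Q^c = {1,2,4,10,13,14,15}
(P ∩ Q) ∪ Q^c = {1,2,3,4,5,6,7,8,10,12,13,14,15,17}
Q \ R = {11,12,17}
((P ∩ Q) ∪ Q^c) \ (Q \ R) = {1,2,3,4,5,6,7,8,10,13,14,15}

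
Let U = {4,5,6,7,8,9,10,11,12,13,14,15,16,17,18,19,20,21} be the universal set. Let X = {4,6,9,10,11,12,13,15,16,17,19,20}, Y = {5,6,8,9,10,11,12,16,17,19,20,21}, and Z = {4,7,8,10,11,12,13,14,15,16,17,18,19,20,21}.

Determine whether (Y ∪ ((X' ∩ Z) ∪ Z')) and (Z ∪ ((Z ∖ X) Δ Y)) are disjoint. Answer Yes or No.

No

X' = {5,7,8,14,18,21}
X' ∩ Z = {7,8,14,18,21}
Z' = {5,6,9}
(X' ∩ Z) ∪ Z' = {5,6,7,8,9,14,18,21}
Y ∪ ((X' ∩ Z) ∪ Z') = {5,6,7,8,9,10,11,12,14,16,17,18,19,20,21}
Z ∖ X = {7,8,14,18,21}
(Z ∖ X) Δ Y = {5,6,7,9,10,11,12,14,16,17,18,19,20}
Z ∪ ((Z ∖ X) Δ Y) = {4,5,6,7,8,9,10,11,12,13,14,15,16,17,18,19,20,21}
5 lies in both, so they are not disjoint.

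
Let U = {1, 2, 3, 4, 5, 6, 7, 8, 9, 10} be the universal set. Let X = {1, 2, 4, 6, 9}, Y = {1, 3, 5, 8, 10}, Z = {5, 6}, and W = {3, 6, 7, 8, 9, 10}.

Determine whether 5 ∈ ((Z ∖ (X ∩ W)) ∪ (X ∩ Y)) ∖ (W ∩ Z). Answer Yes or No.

Yes

5 ∉ X and 5 ∉ W, so 5 ∉ X ∩ W
5 ∈ Z and 5 ∉ (X ∩ W), so 5 ∈ Z ∖ (X ∩ W)
5 ∉ X and 5 ∈ Y, so 5 ∉ X ∩ Y
5 ∈ (Z ∖ (X ∩ W)) and 5 ∉ (X ∩ Y), so 5 ∈ (Z ∖ (X ∩ W)) ∪ (X ∩ Y)
5 ∉ W and 5 ∈ Z, so 5 ∉ W ∩ Z
5 ∈ ((Z ∖ (X ∩ W)) ∪ (X ∩ Y)) and 5 ∉ (W ∩ Z), so 5 ∈ ((Z ∖ (X ∩ W)) ∪ (X ∩ Y)) ∖ (W ∩ Z)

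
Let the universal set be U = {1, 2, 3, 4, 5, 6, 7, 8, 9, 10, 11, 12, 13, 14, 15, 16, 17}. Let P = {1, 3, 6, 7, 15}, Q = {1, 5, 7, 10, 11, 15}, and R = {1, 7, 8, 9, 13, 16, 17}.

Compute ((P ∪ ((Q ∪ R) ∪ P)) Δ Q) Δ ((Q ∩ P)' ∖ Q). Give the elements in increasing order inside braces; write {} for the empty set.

Q ∪ R = {1, 5, 7, 8, 9, 10, 11, 13, 15, 16, 17}
(Q ∪ R) ∪ P = {1, 3, 5, 6, 7, 8, 9, 10, 11, 13, 15, 16, 17}
P ∪ ((Q ∪ R) ∪ P) = {1, 3, 5, 6, 7, 8, 9, 10, 11, 13, 15, 16, 17}
(P ∪ ((Q ∪ R) ∪ P)) Δ Q = {3, 6, 8, 9, 13, 16, 17}
Q ∩ P = {1, 7, 15}
(Q ∩ P)' = {2, 3, 4, 5, 6, 8, 9, 10, 11, 12, 13, 14, 16, 17}
(Q ∩ P)' ∖ Q = {2, 3, 4, 6, 8, 9, 12, 13, 14, 16, 17}
((P ∪ ((Q ∪ R) ∪ P)) Δ Q) Δ ((Q ∩ P)' ∖ Q) = {2, 4, 12, 14}

{2, 4, 12, 14}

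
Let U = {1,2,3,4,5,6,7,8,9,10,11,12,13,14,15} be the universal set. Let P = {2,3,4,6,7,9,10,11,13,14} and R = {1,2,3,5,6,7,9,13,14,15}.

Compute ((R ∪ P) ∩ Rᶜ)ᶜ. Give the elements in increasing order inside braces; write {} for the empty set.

{1,2,3,5,6,7,8,9,12,13,14,15}

R ∪ P = {1,2,3,4,5,6,7,9,10,11,13,14,15}
Rᶜ = {4,8,10,11,12}
(R ∪ P) ∩ Rᶜ = {4,10,11}
((R ∪ P) ∩ Rᶜ)ᶜ = {1,2,3,5,6,7,8,9,12,13,14,15}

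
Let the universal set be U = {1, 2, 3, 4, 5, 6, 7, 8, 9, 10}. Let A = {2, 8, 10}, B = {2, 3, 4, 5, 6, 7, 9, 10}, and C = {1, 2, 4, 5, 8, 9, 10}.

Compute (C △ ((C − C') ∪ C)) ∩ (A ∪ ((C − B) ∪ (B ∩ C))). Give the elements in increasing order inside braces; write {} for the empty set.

{}

C' = {3, 6, 7}
C − C' = {1, 2, 4, 5, 8, 9, 10}
(C − C') ∪ C = {1, 2, 4, 5, 8, 9, 10}
C △ ((C − C') ∪ C) = {}
C − B = {1, 8}
B ∩ C = {2, 4, 5, 9, 10}
(C − B) ∪ (B ∩ C) = {1, 2, 4, 5, 8, 9, 10}
A ∪ ((C − B) ∪ (B ∩ C)) = {1, 2, 4, 5, 8, 9, 10}
(C △ ((C − C') ∪ C)) ∩ (A ∪ ((C − B) ∪ (B ∩ C))) = {}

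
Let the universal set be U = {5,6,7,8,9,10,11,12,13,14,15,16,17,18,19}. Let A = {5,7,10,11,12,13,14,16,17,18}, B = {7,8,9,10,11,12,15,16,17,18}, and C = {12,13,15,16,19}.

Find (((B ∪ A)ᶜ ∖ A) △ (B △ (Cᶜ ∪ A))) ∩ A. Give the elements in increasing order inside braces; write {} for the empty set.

B ∪ A = {5,7,8,9,10,11,12,13,14,15,16,17,18}
(B ∪ A)ᶜ = {6,19}
(B ∪ A)ᶜ ∖ A = {6,19}
Cᶜ = {5,6,7,8,9,10,11,14,17,18}
Cᶜ ∪ A = {5,6,7,8,9,10,11,12,13,14,16,17,18}
B △ (Cᶜ ∪ A) = {5,6,13,14,15}
((B ∪ A)ᶜ ∖ A) △ (B △ (Cᶜ ∪ A)) = {5,13,14,15,19}
(((B ∪ A)ᶜ ∖ A) △ (B △ (Cᶜ ∪ A))) ∩ A = {5,13,14}

{5,13,14}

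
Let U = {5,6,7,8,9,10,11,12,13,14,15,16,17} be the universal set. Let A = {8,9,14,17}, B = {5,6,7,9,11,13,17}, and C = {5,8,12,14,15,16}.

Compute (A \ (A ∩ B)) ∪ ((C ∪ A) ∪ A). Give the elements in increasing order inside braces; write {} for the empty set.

{5,8,9,12,14,15,16,17}

A ∩ B = {9,17}
A \ (A ∩ B) = {8,14}
C ∪ A = {5,8,9,12,14,15,16,17}
(C ∪ A) ∪ A = {5,8,9,12,14,15,16,17}
(A \ (A ∩ B)) ∪ ((C ∪ A) ∪ A) = {5,8,9,12,14,15,16,17}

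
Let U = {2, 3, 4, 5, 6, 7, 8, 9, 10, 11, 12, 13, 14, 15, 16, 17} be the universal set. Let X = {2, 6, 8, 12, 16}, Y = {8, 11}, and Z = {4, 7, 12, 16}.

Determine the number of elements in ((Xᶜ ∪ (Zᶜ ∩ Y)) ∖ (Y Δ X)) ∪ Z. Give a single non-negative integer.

13

Xᶜ = {3, 4, 5, 7, 9, 10, 11, 13, 14, 15, 17}
Zᶜ = {2, 3, 5, 6, 8, 9, 10, 11, 13, 14, 15, 17}
Zᶜ ∩ Y = {8, 11}
Xᶜ ∪ (Zᶜ ∩ Y) = {3, 4, 5, 7, 8, 9, 10, 11, 13, 14, 15, 17}
Y Δ X = {2, 6, 11, 12, 16}
(Xᶜ ∪ (Zᶜ ∩ Y)) ∖ (Y Δ X) = {3, 4, 5, 7, 8, 9, 10, 13, 14, 15, 17}
((Xᶜ ∪ (Zᶜ ∩ Y)) ∖ (Y Δ X)) ∪ Z = {3, 4, 5, 7, 8, 9, 10, 12, 13, 14, 15, 16, 17}
|((Xᶜ ∪ (Zᶜ ∩ Y)) ∖ (Y Δ X)) ∪ Z| = 13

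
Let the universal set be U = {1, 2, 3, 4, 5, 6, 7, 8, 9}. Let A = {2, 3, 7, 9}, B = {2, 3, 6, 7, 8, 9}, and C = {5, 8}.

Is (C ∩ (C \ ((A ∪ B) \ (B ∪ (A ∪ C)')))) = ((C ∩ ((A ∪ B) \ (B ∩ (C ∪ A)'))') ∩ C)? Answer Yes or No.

No

A ∪ B = {2, 3, 6, 7, 8, 9}
A ∪ C = {2, 3, 5, 7, 8, 9}
(A ∪ C)' = {1, 4, 6}
B ∪ (A ∪ C)' = {1, 2, 3, 4, 6, 7, 8, 9}
(A ∪ B) \ (B ∪ (A ∪ C)') = {}
C \ ((A ∪ B) \ (B ∪ (A ∪ C)')) = {5, 8}
C ∩ (C \ ((A ∪ B) \ (B ∪ (A ∪ C)'))) = {5, 8}
C ∪ A = {2, 3, 5, 7, 8, 9}
(C ∪ A)' = {1, 4, 6}
B ∩ (C ∪ A)' = {6}
(A ∪ B) \ (B ∩ (C ∪ A)') = {2, 3, 7, 8, 9}
((A ∪ B) \ (B ∩ (C ∪ A)'))' = {1, 4, 5, 6}
C ∩ ((A ∪ B) \ (B ∩ (C ∪ A)'))' = {5}
(C ∩ ((A ∪ B) \ (B ∩ (C ∪ A)'))') ∩ C = {5}
8 ∈ C ∩ (C \ ((A ∪ B) \ (B ∪ (A ∪ C)'))) but 8 ∉ (C ∩ ((A ∪ B) \ (B ∩ (C ∪ A)'))') ∩ C, so they differ.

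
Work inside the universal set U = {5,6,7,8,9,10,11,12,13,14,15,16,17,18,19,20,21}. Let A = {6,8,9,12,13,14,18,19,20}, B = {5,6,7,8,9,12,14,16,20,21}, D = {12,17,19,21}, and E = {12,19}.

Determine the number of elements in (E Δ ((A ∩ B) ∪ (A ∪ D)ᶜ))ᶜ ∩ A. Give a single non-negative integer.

A ∩ B = {6,8,9,12,14,20}
A ∪ D = {6,8,9,12,13,14,17,18,19,20,21}
(A ∪ D)ᶜ = {5,7,10,11,15,16}
(A ∩ B) ∪ (A ∪ D)ᶜ = {5,6,7,8,9,10,11,12,14,15,16,20}
E Δ ((A ∩ B) ∪ (A ∪ D)ᶜ) = {5,6,7,8,9,10,11,14,15,16,19,20}
(E Δ ((A ∩ B) ∪ (A ∪ D)ᶜ))ᶜ = {12,13,17,18,21}
(E Δ ((A ∩ B) ∪ (A ∪ D)ᶜ))ᶜ ∩ A = {12,13,18}
|(E Δ ((A ∩ B) ∪ (A ∪ D)ᶜ))ᶜ ∩ A| = 3

3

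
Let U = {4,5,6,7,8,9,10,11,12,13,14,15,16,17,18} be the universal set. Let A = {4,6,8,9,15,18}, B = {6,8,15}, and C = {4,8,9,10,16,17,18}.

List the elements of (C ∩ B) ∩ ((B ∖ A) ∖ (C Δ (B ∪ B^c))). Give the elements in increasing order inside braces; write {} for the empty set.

C ∩ B = {8}
B ∖ A = {}
B^c = {4,5,7,9,10,11,12,13,14,16,17,18}
B ∪ B^c = {4,5,6,7,8,9,10,11,12,13,14,15,16,17,18}
C Δ (B ∪ B^c) = {5,6,7,11,12,13,14,15}
(B ∖ A) ∖ (C Δ (B ∪ B^c)) = {}
(C ∩ B) ∩ ((B ∖ A) ∖ (C Δ (B ∪ B^c))) = {}

{}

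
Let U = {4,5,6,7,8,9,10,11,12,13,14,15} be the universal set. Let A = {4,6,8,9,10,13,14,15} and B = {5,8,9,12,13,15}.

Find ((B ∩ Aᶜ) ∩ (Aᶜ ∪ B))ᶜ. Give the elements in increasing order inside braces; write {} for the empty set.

{4,6,7,8,9,10,11,13,14,15}

Aᶜ = {5,7,11,12}
B ∩ Aᶜ = {5,12}
Aᶜ ∪ B = {5,7,8,9,11,12,13,15}
(B ∩ Aᶜ) ∩ (Aᶜ ∪ B) = {5,12}
((B ∩ Aᶜ) ∩ (Aᶜ ∪ B))ᶜ = {4,6,7,8,9,10,11,13,14,15}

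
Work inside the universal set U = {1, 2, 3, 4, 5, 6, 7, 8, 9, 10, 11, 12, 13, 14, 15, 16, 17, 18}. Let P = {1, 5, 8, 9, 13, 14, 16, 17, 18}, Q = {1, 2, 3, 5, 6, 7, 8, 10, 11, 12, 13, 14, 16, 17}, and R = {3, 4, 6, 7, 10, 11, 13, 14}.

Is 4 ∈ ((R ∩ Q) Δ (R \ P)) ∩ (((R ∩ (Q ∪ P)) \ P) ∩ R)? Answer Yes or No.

4 ∈ R and 4 ∉ Q, so 4 ∉ R ∩ Q
4 ∈ R and 4 ∉ P, so 4 ∈ R \ P
4 ∉ (R ∩ Q) and 4 ∈ (R \ P), so 4 ∈ (R ∩ Q) Δ (R \ P)
4 ∉ Q and 4 ∉ P, so 4 ∉ Q ∪ P
4 ∈ R and 4 ∉ (Q ∪ P), so 4 ∉ R ∩ (Q ∪ P)
4 ∉ (R ∩ (Q ∪ P)) and 4 ∉ P, so 4 ∉ (R ∩ (Q ∪ P)) \ P
4 ∉ ((R ∩ (Q ∪ P)) \ P) and 4 ∈ R, so 4 ∉ ((R ∩ (Q ∪ P)) \ P) ∩ R
4 ∈ ((R ∩ Q) Δ (R \ P)) and 4 ∉ (((R ∩ (Q ∪ P)) \ P) ∩ R), so 4 ∉ ((R ∩ Q) Δ (R \ P)) ∩ (((R ∩ (Q ∪ P)) \ P) ∩ R)

No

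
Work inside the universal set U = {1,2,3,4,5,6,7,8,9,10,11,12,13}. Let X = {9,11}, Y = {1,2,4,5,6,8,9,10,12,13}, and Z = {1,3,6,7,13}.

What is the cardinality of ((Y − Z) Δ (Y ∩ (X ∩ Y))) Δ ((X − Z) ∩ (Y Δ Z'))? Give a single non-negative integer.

7

Y − Z = {2,4,5,8,9,10,12}
X ∩ Y = {9}
Y ∩ (X ∩ Y) = {9}
(Y − Z) Δ (Y ∩ (X ∩ Y)) = {2,4,5,8,10,12}
X − Z = {9,11}
Z' = {2,4,5,8,9,10,11,12}
Y Δ Z' = {1,6,11,13}
(X − Z) ∩ (Y Δ Z') = {11}
((Y − Z) Δ (Y ∩ (X ∩ Y))) Δ ((X − Z) ∩ (Y Δ Z')) = {2,4,5,8,10,11,12}
|((Y − Z) Δ (Y ∩ (X ∩ Y))) Δ ((X − Z) ∩ (Y Δ Z'))| = 7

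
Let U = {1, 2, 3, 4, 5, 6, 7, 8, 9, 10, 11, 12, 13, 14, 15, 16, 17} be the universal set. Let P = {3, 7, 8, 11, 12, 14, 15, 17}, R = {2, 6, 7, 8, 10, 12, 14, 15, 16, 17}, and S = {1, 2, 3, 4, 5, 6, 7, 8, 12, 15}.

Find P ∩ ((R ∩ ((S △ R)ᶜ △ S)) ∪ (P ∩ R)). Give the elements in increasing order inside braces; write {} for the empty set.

S △ R = {1, 3, 4, 5, 10, 14, 16, 17}
(S △ R)ᶜ = {2, 6, 7, 8, 9, 11, 12, 13, 15}
(S △ R)ᶜ △ S = {1, 3, 4, 5, 9, 11, 13}
R ∩ ((S △ R)ᶜ △ S) = {}
P ∩ R = {7, 8, 12, 14, 15, 17}
(R ∩ ((S △ R)ᶜ △ S)) ∪ (P ∩ R) = {7, 8, 12, 14, 15, 17}
P ∩ ((R ∩ ((S △ R)ᶜ △ S)) ∪ (P ∩ R)) = {7, 8, 12, 14, 15, 17}

{7, 8, 12, 14, 15, 17}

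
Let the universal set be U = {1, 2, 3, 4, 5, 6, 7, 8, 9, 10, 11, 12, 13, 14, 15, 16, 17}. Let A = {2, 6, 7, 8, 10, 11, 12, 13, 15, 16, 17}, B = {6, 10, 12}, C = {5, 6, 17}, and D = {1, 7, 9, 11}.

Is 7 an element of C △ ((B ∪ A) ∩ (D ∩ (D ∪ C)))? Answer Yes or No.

Yes

7 ∉ B and 7 ∈ A, so 7 ∈ B ∪ A
7 ∈ D and 7 ∉ C, so 7 ∈ D ∪ C
7 ∈ D and 7 ∈ (D ∪ C), so 7 ∈ D ∩ (D ∪ C)
7 ∈ (B ∪ A) and 7 ∈ (D ∩ (D ∪ C)), so 7 ∈ (B ∪ A) ∩ (D ∩ (D ∪ C))
7 ∉ C and 7 ∈ ((B ∪ A) ∩ (D ∩ (D ∪ C))), so 7 ∈ C △ ((B ∪ A) ∩ (D ∩ (D ∪ C)))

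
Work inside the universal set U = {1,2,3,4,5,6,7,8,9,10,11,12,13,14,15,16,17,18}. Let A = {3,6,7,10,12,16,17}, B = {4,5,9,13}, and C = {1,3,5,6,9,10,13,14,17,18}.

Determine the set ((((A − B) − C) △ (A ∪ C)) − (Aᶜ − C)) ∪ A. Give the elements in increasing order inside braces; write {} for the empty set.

A − B = {3,6,7,10,12,16,17}
(A − B) − C = {7,12,16}
A ∪ C = {1,3,5,6,7,9,10,12,13,14,16,17,18}
((A − B) − C) △ (A ∪ C) = {1,3,5,6,9,10,13,14,17,18}
Aᶜ = {1,2,4,5,8,9,11,13,14,15,18}
Aᶜ − C = {2,4,8,11,15}
(((A − B) − C) △ (A ∪ C)) − (Aᶜ − C) = {1,3,5,6,9,10,13,14,17,18}
((((A − B) − C) △ (A ∪ C)) − (Aᶜ − C)) ∪ A = {1,3,5,6,7,9,10,12,13,14,16,17,18}

{1,3,5,6,7,9,10,12,13,14,16,17,18}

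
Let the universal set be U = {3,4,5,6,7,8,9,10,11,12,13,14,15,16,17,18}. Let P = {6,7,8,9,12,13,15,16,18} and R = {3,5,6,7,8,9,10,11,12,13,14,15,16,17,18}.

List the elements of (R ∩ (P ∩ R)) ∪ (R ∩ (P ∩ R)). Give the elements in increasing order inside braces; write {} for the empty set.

{6,7,8,9,12,13,15,16,18}

P ∩ R = {6,7,8,9,12,13,15,16,18}
R ∩ (P ∩ R) = {6,7,8,9,12,13,15,16,18}
(R ∩ (P ∩ R)) ∪ (R ∩ (P ∩ R)) = {6,7,8,9,12,13,15,16,18}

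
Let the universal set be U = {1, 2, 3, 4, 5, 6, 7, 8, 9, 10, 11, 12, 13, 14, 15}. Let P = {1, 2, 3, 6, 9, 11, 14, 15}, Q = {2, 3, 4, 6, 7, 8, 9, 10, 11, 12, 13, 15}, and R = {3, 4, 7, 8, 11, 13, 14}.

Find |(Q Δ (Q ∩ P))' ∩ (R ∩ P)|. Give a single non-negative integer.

3

Q ∩ P = {2, 3, 6, 9, 11, 15}
Q Δ (Q ∩ P) = {4, 7, 8, 10, 12, 13}
(Q Δ (Q ∩ P))' = {1, 2, 3, 5, 6, 9, 11, 14, 15}
R ∩ P = {3, 11, 14}
(Q Δ (Q ∩ P))' ∩ (R ∩ P) = {3, 11, 14}
|(Q Δ (Q ∩ P))' ∩ (R ∩ P)| = 3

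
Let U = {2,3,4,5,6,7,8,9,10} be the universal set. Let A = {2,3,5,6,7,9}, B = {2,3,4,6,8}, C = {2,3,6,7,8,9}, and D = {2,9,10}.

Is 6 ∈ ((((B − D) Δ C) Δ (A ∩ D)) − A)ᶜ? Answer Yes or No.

6 ∈ B and 6 ∉ D, so 6 ∈ B − D
6 ∈ (B − D) and 6 ∈ C, so 6 ∉ (B − D) Δ C
6 ∈ A and 6 ∉ D, so 6 ∉ A ∩ D
6 ∉ ((B − D) Δ C) and 6 ∉ (A ∩ D), so 6 ∉ ((B − D) Δ C) Δ (A ∩ D)
6 ∉ (((B − D) Δ C) Δ (A ∩ D)) and 6 ∈ A, so 6 ∉ (((B − D) Δ C) Δ (A ∩ D)) − A
6 ∈ ((((B − D) Δ C) Δ (A ∩ D)) − A)ᶜ since 6 ∉ ((((B − D) Δ C) Δ (A ∩ D)) − A)

Yes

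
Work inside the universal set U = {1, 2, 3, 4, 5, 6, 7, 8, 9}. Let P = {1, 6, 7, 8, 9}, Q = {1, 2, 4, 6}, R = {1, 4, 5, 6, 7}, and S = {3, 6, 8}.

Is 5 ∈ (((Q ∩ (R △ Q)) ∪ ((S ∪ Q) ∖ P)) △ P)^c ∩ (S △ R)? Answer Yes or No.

5 ∈ R and 5 ∉ Q, so 5 ∈ R △ Q
5 ∉ Q and 5 ∈ (R △ Q), so 5 ∉ Q ∩ (R △ Q)
5 ∉ S and 5 ∉ Q, so 5 ∉ S ∪ Q
5 ∉ (S ∪ Q) and 5 ∉ P, so 5 ∉ (S ∪ Q) ∖ P
5 ∉ (Q ∩ (R △ Q)) and 5 ∉ ((S ∪ Q) ∖ P), so 5 ∉ (Q ∩ (R △ Q)) ∪ ((S ∪ Q) ∖ P)
5 ∉ ((Q ∩ (R △ Q)) ∪ ((S ∪ Q) ∖ P)) and 5 ∉ P, so 5 ∉ ((Q ∩ (R △ Q)) ∪ ((S ∪ Q) ∖ P)) △ P
5 ∈ (((Q ∩ (R △ Q)) ∪ ((S ∪ Q) ∖ P)) △ P)^c since 5 ∉ (((Q ∩ (R △ Q)) ∪ ((S ∪ Q) ∖ P)) △ P)
5 ∉ S and 5 ∈ R, so 5 ∈ S △ R
5 ∈ (((Q ∩ (R △ Q)) ∪ ((S ∪ Q) ∖ P)) △ P)^c and 5 ∈ (S △ R), so 5 ∈ (((Q ∩ (R △ Q)) ∪ ((S ∪ Q) ∖ P)) △ P)^c ∩ (S △ R)

Yes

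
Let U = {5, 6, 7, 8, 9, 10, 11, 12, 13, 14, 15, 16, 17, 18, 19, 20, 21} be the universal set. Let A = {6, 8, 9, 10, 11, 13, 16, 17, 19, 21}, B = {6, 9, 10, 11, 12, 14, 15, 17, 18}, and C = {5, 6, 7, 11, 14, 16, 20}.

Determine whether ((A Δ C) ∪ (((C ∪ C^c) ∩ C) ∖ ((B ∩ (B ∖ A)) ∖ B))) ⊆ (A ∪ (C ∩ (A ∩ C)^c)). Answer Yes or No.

Yes

A Δ C = {5, 7, 8, 9, 10, 13, 14, 17, 19, 20, 21}
C^c = {8, 9, 10, 12, 13, 15, 17, 18, 19, 21}
C ∪ C^c = {5, 6, 7, 8, 9, 10, 11, 12, 13, 14, 15, 16, 17, 18, 19, 20, 21}
(C ∪ C^c) ∩ C = {5, 6, 7, 11, 14, 16, 20}
B ∖ A = {12, 14, 15, 18}
B ∩ (B ∖ A) = {12, 14, 15, 18}
(B ∩ (B ∖ A)) ∖ B = {}
((C ∪ C^c) ∩ C) ∖ ((B ∩ (B ∖ A)) ∖ B) = {5, 6, 7, 11, 14, 16, 20}
(A Δ C) ∪ (((C ∪ C^c) ∩ C) ∖ ((B ∩ (B ∖ A)) ∖ B)) = {5, 6, 7, 8, 9, 10, 11, 13, 14, 16, 17, 19, 20, 21}
A ∩ C = {6, 11, 16}
(A ∩ C)^c = {5, 7, 8, 9, 10, 12, 13, 14, 15, 17, 18, 19, 20, 21}
C ∩ (A ∩ C)^c = {5, 7, 14, 20}
A ∪ (C ∩ (A ∩ C)^c) = {5, 6, 7, 8, 9, 10, 11, 13, 14, 16, 17, 19, 20, 21}
Every element of {5, 6, 7, 8, 9, 10, 11, 13, 14, 16, 17, 19, 20, 21} is in {5, 6, 7, 8, 9, 10, 11, 13, 14, 16, 17, 19, 20, 21}, so (A Δ C) ∪ (((C ∪ C^c) ∩ C) ∖ ((B ∩ (B ∖ A)) ∖ B)) ⊆ A ∪ (C ∩ (A ∩ C)^c).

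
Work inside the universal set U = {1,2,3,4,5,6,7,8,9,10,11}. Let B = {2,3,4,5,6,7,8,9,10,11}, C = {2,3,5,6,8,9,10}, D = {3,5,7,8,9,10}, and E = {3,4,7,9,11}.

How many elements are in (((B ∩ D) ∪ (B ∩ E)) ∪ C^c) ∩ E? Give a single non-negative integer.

B ∩ D = {3,5,7,8,9,10}
B ∩ E = {3,4,7,9,11}
(B ∩ D) ∪ (B ∩ E) = {3,4,5,7,8,9,10,11}
C^c = {1,4,7,11}
((B ∩ D) ∪ (B ∩ E)) ∪ C^c = {1,3,4,5,7,8,9,10,11}
(((B ∩ D) ∪ (B ∩ E)) ∪ C^c) ∩ E = {3,4,7,9,11}
|(((B ∩ D) ∪ (B ∩ E)) ∪ C^c) ∩ E| = 5

5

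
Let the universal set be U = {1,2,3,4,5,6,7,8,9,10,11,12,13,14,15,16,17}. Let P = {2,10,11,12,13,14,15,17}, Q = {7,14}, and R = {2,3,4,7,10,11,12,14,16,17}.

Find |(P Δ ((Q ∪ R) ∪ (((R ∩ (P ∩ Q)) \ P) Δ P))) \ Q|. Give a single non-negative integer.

3

Q ∪ R = {2,3,4,7,10,11,12,14,16,17}
P ∩ Q = {14}
R ∩ (P ∩ Q) = {14}
(R ∩ (P ∩ Q)) \ P = {}
((R ∩ (P ∩ Q)) \ P) Δ P = {2,10,11,12,13,14,15,17}
(Q ∪ R) ∪ (((R ∩ (P ∩ Q)) \ P) Δ P) = {2,3,4,7,10,11,12,13,14,15,16,17}
P Δ ((Q ∪ R) ∪ (((R ∩ (P ∩ Q)) \ P) Δ P)) = {3,4,7,16}
(P Δ ((Q ∪ R) ∪ (((R ∩ (P ∩ Q)) \ P) Δ P))) \ Q = {3,4,16}
|(P Δ ((Q ∪ R) ∪ (((R ∩ (P ∩ Q)) \ P) Δ P))) \ Q| = 3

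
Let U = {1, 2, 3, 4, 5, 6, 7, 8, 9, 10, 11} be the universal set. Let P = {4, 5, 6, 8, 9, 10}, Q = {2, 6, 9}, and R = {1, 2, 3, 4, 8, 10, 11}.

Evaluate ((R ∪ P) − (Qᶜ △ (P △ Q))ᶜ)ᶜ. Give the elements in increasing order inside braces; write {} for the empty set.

R ∪ P = {1, 2, 3, 4, 5, 6, 8, 9, 10, 11}
Qᶜ = {1, 3, 4, 5, 7, 8, 10, 11}
P △ Q = {2, 4, 5, 8, 10}
Qᶜ △ (P △ Q) = {1, 2, 3, 7, 11}
(Qᶜ △ (P △ Q))ᶜ = {4, 5, 6, 8, 9, 10}
(R ∪ P) − (Qᶜ △ (P △ Q))ᶜ = {1, 2, 3, 11}
((R ∪ P) − (Qᶜ △ (P △ Q))ᶜ)ᶜ = {4, 5, 6, 7, 8, 9, 10}

{4, 5, 6, 7, 8, 9, 10}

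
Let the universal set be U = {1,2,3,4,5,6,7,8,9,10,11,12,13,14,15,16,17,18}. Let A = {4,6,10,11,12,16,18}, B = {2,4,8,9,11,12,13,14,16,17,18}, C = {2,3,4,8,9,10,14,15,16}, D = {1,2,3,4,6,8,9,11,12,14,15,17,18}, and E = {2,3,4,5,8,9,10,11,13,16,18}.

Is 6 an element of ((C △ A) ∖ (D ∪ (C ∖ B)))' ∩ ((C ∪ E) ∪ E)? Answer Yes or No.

6 ∉ C and 6 ∈ A, so 6 ∈ C △ A
6 ∉ C and 6 ∉ B, so 6 ∉ C ∖ B
6 ∈ D and 6 ∉ (C ∖ B), so 6 ∈ D ∪ (C ∖ B)
6 ∈ (C △ A) and 6 ∈ (D ∪ (C ∖ B)), so 6 ∉ (C △ A) ∖ (D ∪ (C ∖ B))
6 ∈ ((C △ A) ∖ (D ∪ (C ∖ B)))' since 6 ∉ ((C △ A) ∖ (D ∪ (C ∖ B)))
6 ∉ C and 6 ∉ E, so 6 ∉ C ∪ E
6 ∉ (C ∪ E) and 6 ∉ E, so 6 ∉ (C ∪ E) ∪ E
6 ∈ ((C △ A) ∖ (D ∪ (C ∖ B)))' and 6 ∉ ((C ∪ E) ∪ E), so 6 ∉ ((C △ A) ∖ (D ∪ (C ∖ B)))' ∩ ((C ∪ E) ∪ E)

No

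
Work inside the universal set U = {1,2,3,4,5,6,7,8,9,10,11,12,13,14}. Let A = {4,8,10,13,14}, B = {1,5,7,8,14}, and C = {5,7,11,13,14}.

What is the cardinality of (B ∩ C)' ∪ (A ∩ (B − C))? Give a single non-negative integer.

11

B ∩ C = {5,7,14}
(B ∩ C)' = {1,2,3,4,6,8,9,10,11,12,13}
B − C = {1,8}
A ∩ (B − C) = {8}
(B ∩ C)' ∪ (A ∩ (B − C)) = {1,2,3,4,6,8,9,10,11,12,13}
|(B ∩ C)' ∪ (A ∩ (B − C))| = 11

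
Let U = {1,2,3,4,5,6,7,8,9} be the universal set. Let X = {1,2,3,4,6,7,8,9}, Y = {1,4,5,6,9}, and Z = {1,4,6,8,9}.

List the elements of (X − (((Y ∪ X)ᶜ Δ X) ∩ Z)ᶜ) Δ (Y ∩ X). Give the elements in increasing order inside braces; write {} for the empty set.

{8}

Y ∪ X = {1,2,3,4,5,6,7,8,9}
(Y ∪ X)ᶜ = {}
(Y ∪ X)ᶜ Δ X = {1,2,3,4,6,7,8,9}
((Y ∪ X)ᶜ Δ X) ∩ Z = {1,4,6,8,9}
(((Y ∪ X)ᶜ Δ X) ∩ Z)ᶜ = {2,3,5,7}
X − (((Y ∪ X)ᶜ Δ X) ∩ Z)ᶜ = {1,4,6,8,9}
Y ∩ X = {1,4,6,9}
(X − (((Y ∪ X)ᶜ Δ X) ∩ Z)ᶜ) Δ (Y ∩ X) = {8}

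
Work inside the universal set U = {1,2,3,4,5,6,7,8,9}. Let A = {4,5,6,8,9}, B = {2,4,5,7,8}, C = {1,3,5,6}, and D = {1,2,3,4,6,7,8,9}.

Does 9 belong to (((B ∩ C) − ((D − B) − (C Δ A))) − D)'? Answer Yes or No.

9 ∉ B and 9 ∉ C, so 9 ∉ B ∩ C
9 ∈ D and 9 ∉ B, so 9 ∈ D − B
9 ∉ C and 9 ∈ A, so 9 ∈ C Δ A
9 ∈ (D − B) and 9 ∈ (C Δ A), so 9 ∉ (D − B) − (C Δ A)
9 ∉ (B ∩ C) and 9 ∉ ((D − B) − (C Δ A)), so 9 ∉ (B ∩ C) − ((D − B) − (C Δ A))
9 ∉ ((B ∩ C) − ((D − B) − (C Δ A))) and 9 ∈ D, so 9 ∉ ((B ∩ C) − ((D − B) − (C Δ A))) − D
9 ∈ (((B ∩ C) − ((D − B) − (C Δ A))) − D)' since 9 ∉ (((B ∩ C) − ((D − B) − (C Δ A))) − D)

Yes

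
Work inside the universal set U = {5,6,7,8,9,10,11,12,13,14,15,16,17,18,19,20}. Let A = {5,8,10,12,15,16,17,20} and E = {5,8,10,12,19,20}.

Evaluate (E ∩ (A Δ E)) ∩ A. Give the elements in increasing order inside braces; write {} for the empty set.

A Δ E = {15,16,17,19}
E ∩ (A Δ E) = {19}
(E ∩ (A Δ E)) ∩ A = {}

{}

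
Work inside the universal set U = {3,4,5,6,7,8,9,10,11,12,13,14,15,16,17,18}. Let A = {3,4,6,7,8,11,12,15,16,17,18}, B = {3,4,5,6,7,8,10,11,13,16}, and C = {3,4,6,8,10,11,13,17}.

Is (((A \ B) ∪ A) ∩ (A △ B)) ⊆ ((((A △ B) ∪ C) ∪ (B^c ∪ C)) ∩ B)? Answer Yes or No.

No

A \ B = {12,15,17,18}
(A \ B) ∪ A = {3,4,6,7,8,11,12,15,16,17,18}
A △ B = {5,10,12,13,15,17,18}
((A \ B) ∪ A) ∩ (A △ B) = {12,15,17,18}
(A △ B) ∪ C = {3,4,5,6,8,10,11,12,13,15,17,18}
B^c = {9,12,14,15,17,18}
B^c ∪ C = {3,4,6,8,9,10,11,12,13,14,15,17,18}
((A △ B) ∪ C) ∪ (B^c ∪ C) = {3,4,5,6,8,9,10,11,12,13,14,15,17,18}
(((A △ B) ∪ C) ∪ (B^c ∪ C)) ∩ B = {3,4,5,6,8,10,11,13}
12 ∈ ((A \ B) ∪ A) ∩ (A △ B) but 12 ∉ (((A △ B) ∪ C) ∪ (B^c ∪ C)) ∩ B, so the inclusion fails.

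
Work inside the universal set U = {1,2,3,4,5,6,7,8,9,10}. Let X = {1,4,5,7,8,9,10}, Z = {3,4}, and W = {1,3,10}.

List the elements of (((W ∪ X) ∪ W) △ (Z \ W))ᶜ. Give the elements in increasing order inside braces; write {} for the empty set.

{2,4,6}

W ∪ X = {1,3,4,5,7,8,9,10}
(W ∪ X) ∪ W = {1,3,4,5,7,8,9,10}
Z \ W = {4}
((W ∪ X) ∪ W) △ (Z \ W) = {1,3,5,7,8,9,10}
(((W ∪ X) ∪ W) △ (Z \ W))ᶜ = {2,4,6}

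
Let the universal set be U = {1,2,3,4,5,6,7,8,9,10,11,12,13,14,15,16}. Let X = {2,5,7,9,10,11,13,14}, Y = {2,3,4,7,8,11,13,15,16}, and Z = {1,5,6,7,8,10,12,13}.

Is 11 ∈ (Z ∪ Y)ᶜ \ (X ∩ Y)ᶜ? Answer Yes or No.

No

11 ∉ Z and 11 ∈ Y, so 11 ∈ Z ∪ Y
11 ∉ (Z ∪ Y)ᶜ since 11 ∈ (Z ∪ Y)
11 ∈ X and 11 ∈ Y, so 11 ∈ X ∩ Y
11 ∉ (X ∩ Y)ᶜ since 11 ∈ (X ∩ Y)
11 ∉ (Z ∪ Y)ᶜ and 11 ∉ (X ∩ Y)ᶜ, so 11 ∉ (Z ∪ Y)ᶜ \ (X ∩ Y)ᶜ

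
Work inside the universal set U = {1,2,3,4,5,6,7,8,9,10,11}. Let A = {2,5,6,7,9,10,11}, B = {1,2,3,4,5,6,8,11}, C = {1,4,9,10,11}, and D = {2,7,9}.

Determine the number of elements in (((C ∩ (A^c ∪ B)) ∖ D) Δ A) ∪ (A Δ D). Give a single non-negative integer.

9

A^c = {1,3,4,8}
A^c ∪ B = {1,2,3,4,5,6,8,11}
C ∩ (A^c ∪ B) = {1,4,11}
(C ∩ (A^c ∪ B)) ∖ D = {1,4,11}
((C ∩ (A^c ∪ B)) ∖ D) Δ A = {1,2,4,5,6,7,9,10}
A Δ D = {5,6,10,11}
(((C ∩ (A^c ∪ B)) ∖ D) Δ A) ∪ (A Δ D) = {1,2,4,5,6,7,9,10,11}
|(((C ∩ (A^c ∪ B)) ∖ D) Δ A) ∪ (A Δ D)| = 9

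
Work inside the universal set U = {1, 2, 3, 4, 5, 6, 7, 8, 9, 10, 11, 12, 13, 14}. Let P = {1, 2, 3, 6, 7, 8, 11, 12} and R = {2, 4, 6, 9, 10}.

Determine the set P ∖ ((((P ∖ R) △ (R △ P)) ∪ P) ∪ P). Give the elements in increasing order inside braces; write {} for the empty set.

{}

P ∖ R = {1, 3, 7, 8, 11, 12}
R △ P = {1, 3, 4, 7, 8, 9, 10, 11, 12}
(P ∖ R) △ (R △ P) = {4, 9, 10}
((P ∖ R) △ (R △ P)) ∪ P = {1, 2, 3, 4, 6, 7, 8, 9, 10, 11, 12}
(((P ∖ R) △ (R △ P)) ∪ P) ∪ P = {1, 2, 3, 4, 6, 7, 8, 9, 10, 11, 12}
P ∖ ((((P ∖ R) △ (R △ P)) ∪ P) ∪ P) = {}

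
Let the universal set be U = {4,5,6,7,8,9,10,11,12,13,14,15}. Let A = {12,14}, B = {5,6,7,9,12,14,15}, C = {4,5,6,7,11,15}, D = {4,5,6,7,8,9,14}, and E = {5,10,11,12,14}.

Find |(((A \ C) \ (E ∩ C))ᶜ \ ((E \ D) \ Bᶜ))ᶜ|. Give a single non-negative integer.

2

A \ C = {12,14}
E ∩ C = {5,11}
(A \ C) \ (E ∩ C) = {12,14}
((A \ C) \ (E ∩ C))ᶜ = {4,5,6,7,8,9,10,11,13,15}
E \ D = {10,11,12}
Bᶜ = {4,8,10,11,13}
(E \ D) \ Bᶜ = {12}
((A \ C) \ (E ∩ C))ᶜ \ ((E \ D) \ Bᶜ) = {4,5,6,7,8,9,10,11,13,15}
(((A \ C) \ (E ∩ C))ᶜ \ ((E \ D) \ Bᶜ))ᶜ = {12,14}
|(((A \ C) \ (E ∩ C))ᶜ \ ((E \ D) \ Bᶜ))ᶜ| = 2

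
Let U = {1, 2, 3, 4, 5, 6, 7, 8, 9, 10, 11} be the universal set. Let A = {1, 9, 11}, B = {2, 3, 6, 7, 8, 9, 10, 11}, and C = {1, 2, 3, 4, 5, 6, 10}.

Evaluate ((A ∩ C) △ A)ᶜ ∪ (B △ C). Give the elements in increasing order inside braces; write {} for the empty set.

A ∩ C = {1}
(A ∩ C) △ A = {9, 11}
((A ∩ C) △ A)ᶜ = {1, 2, 3, 4, 5, 6, 7, 8, 10}
B △ C = {1, 4, 5, 7, 8, 9, 11}
((A ∩ C) △ A)ᶜ ∪ (B △ C) = {1, 2, 3, 4, 5, 6, 7, 8, 9, 10, 11}

{1, 2, 3, 4, 5, 6, 7, 8, 9, 10, 11}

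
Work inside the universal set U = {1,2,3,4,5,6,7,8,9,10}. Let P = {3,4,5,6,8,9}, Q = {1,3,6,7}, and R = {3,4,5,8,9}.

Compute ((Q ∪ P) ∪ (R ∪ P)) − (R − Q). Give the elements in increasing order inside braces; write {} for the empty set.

{1,3,6,7}

Q ∪ P = {1,3,4,5,6,7,8,9}
R ∪ P = {3,4,5,6,8,9}
(Q ∪ P) ∪ (R ∪ P) = {1,3,4,5,6,7,8,9}
R − Q = {4,5,8,9}
((Q ∪ P) ∪ (R ∪ P)) − (R − Q) = {1,3,6,7}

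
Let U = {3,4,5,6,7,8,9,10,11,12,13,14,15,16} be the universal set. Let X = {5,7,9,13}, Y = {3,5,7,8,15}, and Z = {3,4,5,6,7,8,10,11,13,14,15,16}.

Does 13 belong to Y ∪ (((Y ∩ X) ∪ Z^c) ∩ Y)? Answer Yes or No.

13 ∉ Y and 13 ∈ X, so 13 ∉ Y ∩ X
13 ∈ Z, so 13 ∉ Z^c
13 ∉ (Y ∩ X) and 13 ∉ Z^c, so 13 ∉ (Y ∩ X) ∪ Z^c
13 ∉ ((Y ∩ X) ∪ Z^c) and 13 ∉ Y, so 13 ∉ ((Y ∩ X) ∪ Z^c) ∩ Y
13 ∉ Y and 13 ∉ (((Y ∩ X) ∪ Z^c) ∩ Y), so 13 ∉ Y ∪ (((Y ∩ X) ∪ Z^c) ∩ Y)

No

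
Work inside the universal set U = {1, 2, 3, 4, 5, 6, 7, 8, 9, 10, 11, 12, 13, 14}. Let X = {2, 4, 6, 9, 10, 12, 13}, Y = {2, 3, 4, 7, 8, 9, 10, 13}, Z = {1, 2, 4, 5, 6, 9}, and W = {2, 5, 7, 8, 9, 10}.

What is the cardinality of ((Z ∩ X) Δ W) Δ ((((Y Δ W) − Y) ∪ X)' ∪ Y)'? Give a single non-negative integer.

Z ∩ X = {2, 4, 6, 9}
(Z ∩ X) Δ W = {4, 5, 6, 7, 8, 10}
Y Δ W = {3, 4, 5, 13}
(Y Δ W) − Y = {5}
((Y Δ W) − Y) ∪ X = {2, 4, 5, 6, 9, 10, 12, 13}
(((Y Δ W) − Y) ∪ X)' = {1, 3, 7, 8, 11, 14}
(((Y Δ W) − Y) ∪ X)' ∪ Y = {1, 2, 3, 4, 7, 8, 9, 10, 11, 13, 14}
((((Y Δ W) − Y) ∪ X)' ∪ Y)' = {5, 6, 12}
((Z ∩ X) Δ W) Δ ((((Y Δ W) − Y) ∪ X)' ∪ Y)' = {4, 7, 8, 10, 12}
|((Z ∩ X) Δ W) Δ ((((Y Δ W) − Y) ∪ X)' ∪ Y)'| = 5

5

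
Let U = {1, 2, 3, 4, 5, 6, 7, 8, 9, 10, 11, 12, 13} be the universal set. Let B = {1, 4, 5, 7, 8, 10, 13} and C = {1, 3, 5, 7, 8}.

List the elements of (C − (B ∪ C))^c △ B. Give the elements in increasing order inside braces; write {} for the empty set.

{2, 3, 6, 9, 11, 12}

B ∪ C = {1, 3, 4, 5, 7, 8, 10, 13}
C − (B ∪ C) = {}
(C − (B ∪ C))^c = {1, 2, 3, 4, 5, 6, 7, 8, 9, 10, 11, 12, 13}
(C − (B ∪ C))^c △ B = {2, 3, 6, 9, 11, 12}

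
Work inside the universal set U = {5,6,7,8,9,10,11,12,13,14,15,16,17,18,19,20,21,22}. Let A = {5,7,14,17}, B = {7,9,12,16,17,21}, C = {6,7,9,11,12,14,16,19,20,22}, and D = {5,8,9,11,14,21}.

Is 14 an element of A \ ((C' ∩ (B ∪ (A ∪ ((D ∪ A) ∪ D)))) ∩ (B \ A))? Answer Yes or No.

Yes

14 ∈ C, so 14 ∉ C'
14 ∈ D and 14 ∈ A, so 14 ∈ D ∪ A
14 ∈ (D ∪ A) and 14 ∈ D, so 14 ∈ (D ∪ A) ∪ D
14 ∈ A and 14 ∈ ((D ∪ A) ∪ D), so 14 ∈ A ∪ ((D ∪ A) ∪ D)
14 ∉ B and 14 ∈ (A ∪ ((D ∪ A) ∪ D)), so 14 ∈ B ∪ (A ∪ ((D ∪ A) ∪ D))
14 ∉ C' and 14 ∈ (B ∪ (A ∪ ((D ∪ A) ∪ D))), so 14 ∉ C' ∩ (B ∪ (A ∪ ((D ∪ A) ∪ D)))
14 ∉ B and 14 ∈ A, so 14 ∉ B \ A
14 ∉ (C' ∩ (B ∪ (A ∪ ((D ∪ A) ∪ D)))) and 14 ∉ (B \ A), so 14 ∉ (C' ∩ (B ∪ (A ∪ ((D ∪ A) ∪ D)))) ∩ (B \ A)
14 ∈ A and 14 ∉ ((C' ∩ (B ∪ (A ∪ ((D ∪ A) ∪ D)))) ∩ (B \ A)), so 14 ∈ A \ ((C' ∩ (B ∪ (A ∪ ((D ∪ A) ∪ D)))) ∩ (B \ A))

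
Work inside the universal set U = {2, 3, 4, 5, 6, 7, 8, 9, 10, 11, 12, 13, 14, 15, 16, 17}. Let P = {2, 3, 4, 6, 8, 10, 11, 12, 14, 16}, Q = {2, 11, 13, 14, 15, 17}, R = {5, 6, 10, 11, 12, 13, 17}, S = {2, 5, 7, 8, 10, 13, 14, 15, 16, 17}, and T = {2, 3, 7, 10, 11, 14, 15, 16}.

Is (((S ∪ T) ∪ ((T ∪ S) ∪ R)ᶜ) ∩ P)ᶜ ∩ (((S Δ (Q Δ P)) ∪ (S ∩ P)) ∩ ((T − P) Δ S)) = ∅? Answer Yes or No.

S ∪ T = {2, 3, 5, 7, 8, 10, 11, 13, 14, 15, 16, 17}
T ∪ S = {2, 3, 5, 7, 8, 10, 11, 13, 14, 15, 16, 17}
(T ∪ S) ∪ R = {2, 3, 5, 6, 7, 8, 10, 11, 12, 13, 14, 15, 16, 17}
((T ∪ S) ∪ R)ᶜ = {4, 9}
(S ∪ T) ∪ ((T ∪ S) ∪ R)ᶜ = {2, 3, 4, 5, 7, 8, 9, 10, 11, 13, 14, 15, 16, 17}
((S ∪ T) ∪ ((T ∪ S) ∪ R)ᶜ) ∩ P = {2, 3, 4, 8, 10, 11, 14, 16}
(((S ∪ T) ∪ ((T ∪ S) ∪ R)ᶜ) ∩ P)ᶜ = {5, 6, 7, 9, 12, 13, 15, 17}
Q Δ P = {3, 4, 6, 8, 10, 12, 13, 15, 16, 17}
S Δ (Q Δ P) = {2, 3, 4, 5, 6, 7, 12, 14}
S ∩ P = {2, 8, 10, 14, 16}
(S Δ (Q Δ P)) ∪ (S ∩ P) = {2, 3, 4, 5, 6, 7, 8, 10, 12, 14, 16}
T − P = {7, 15}
(T − P) Δ S = {2, 5, 8, 10, 13, 14, 16, 17}
((S Δ (Q Δ P)) ∪ (S ∩ P)) ∩ ((T − P) Δ S) = {2, 5, 8, 10, 14, 16}
5 lies in both, so they are not disjoint.

No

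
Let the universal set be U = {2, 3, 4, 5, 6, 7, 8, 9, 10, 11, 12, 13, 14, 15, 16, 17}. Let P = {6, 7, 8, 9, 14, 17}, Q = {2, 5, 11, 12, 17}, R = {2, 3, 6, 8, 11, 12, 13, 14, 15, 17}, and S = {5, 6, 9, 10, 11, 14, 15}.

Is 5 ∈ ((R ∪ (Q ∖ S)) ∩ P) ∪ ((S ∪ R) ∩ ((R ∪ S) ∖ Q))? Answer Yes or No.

5 ∈ Q and 5 ∈ S, so 5 ∉ Q ∖ S
5 ∉ R and 5 ∉ (Q ∖ S), so 5 ∉ R ∪ (Q ∖ S)
5 ∉ (R ∪ (Q ∖ S)) and 5 ∉ P, so 5 ∉ (R ∪ (Q ∖ S)) ∩ P
5 ∈ S and 5 ∉ R, so 5 ∈ S ∪ R
5 ∉ R and 5 ∈ S, so 5 ∈ R ∪ S
5 ∈ (R ∪ S) and 5 ∈ Q, so 5 ∉ (R ∪ S) ∖ Q
5 ∈ (S ∪ R) and 5 ∉ ((R ∪ S) ∖ Q), so 5 ∉ (S ∪ R) ∩ ((R ∪ S) ∖ Q)
5 ∉ ((R ∪ (Q ∖ S)) ∩ P) and 5 ∉ ((S ∪ R) ∩ ((R ∪ S) ∖ Q)), so 5 ∉ ((R ∪ (Q ∖ S)) ∩ P) ∪ ((S ∪ R) ∩ ((R ∪ S) ∖ Q))

No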